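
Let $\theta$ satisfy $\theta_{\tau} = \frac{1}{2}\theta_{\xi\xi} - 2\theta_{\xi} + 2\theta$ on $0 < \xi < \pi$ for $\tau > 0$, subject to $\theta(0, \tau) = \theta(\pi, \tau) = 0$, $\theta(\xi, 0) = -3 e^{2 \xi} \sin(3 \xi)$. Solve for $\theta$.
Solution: Substitute $\theta = e^{2\xi}u$, i.e. $u = e^{-2\xi}\theta$.
By the product rule, $\theta_{\xi} = e^{2\xi}(u_{\xi} + 2u)$, $\theta_{\xi\xi} = e^{2\xi}(u_{\xi\xi} + 4u_{\xi} + 4u)$, $\theta_{\tau} = e^{2\xi}u_{\tau}$.
Substituting into the PDE and dividing by $e^{2\xi}$: $u_{\tau} = \frac{1}{2}(u_{\xi\xi} + 4u_{\xi} + 4u) - 2(u_{\xi} + 2u) + 2u$.
The lower-order terms cancel, leaving the standard heat equation $u_{\tau} = \frac{1}{2}u_{\xi\xi}$.
Initial data for $u$: $u(\xi,0) = e^{-2\xi}\theta(\xi,0) = -3 \sin(3 \xi)$. The boundary conditions carry over: $u(0,\tau) = u(\pi,\tau) = 0$.
Solve for $u$:
  Using separation of variables $u = X(\xi)G(\tau)$:
  Eigenfunctions: $\sin(n\xi)$, $n = 1, 2, 3, \ldots$
  General solution: $u(\xi, \tau) = \sum c_n \sin(n\xi) e^{-n^2 \tau/2}$
  Matching $u(\xi,0) = -3 \sin(3 \xi)$ term by term: $c_3=-3$.
Hence $u(\xi,\tau) = -3 e^{-9 \tau/2} \sin(3 \xi)$.
Transform back: $\theta(\xi,\tau) = e^{2\xi}u(\xi,\tau)$.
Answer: $\theta(\xi, \tau) = -3 e^{-9 \tau/2} e^{2 \xi} \sin(3 \xi)$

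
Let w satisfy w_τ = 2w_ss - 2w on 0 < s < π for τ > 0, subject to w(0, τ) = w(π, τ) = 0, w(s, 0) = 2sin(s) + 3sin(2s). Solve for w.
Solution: Substitute w = exp(-2τ)u.
Then w_τ = exp(-2τ)(u_τ - 2u), w_ss = exp(-2τ)u_ss; substituting and dividing by exp(-2τ), the lower-order terms cancel: u_τ = 2u_ss (standard heat equation).
Data for u: u(s,0) = w(s,0) = 2sin(s) + 3sin(2s). The boundary conditions carry over: u(0,τ) = u(π,τ) = 0.
Separating variables: u = Σ c_n exp(-2n²τ) sin(ns). From u(s,0) = 2sin(s) + 3sin(2s): c_1=2, c_2=3.
So u(s,τ) = 2exp(-2τ)sin(s) + 3exp(-8τ)sin(2s), and w(s,τ) = exp(-2τ)u(s,τ).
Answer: w(s, τ) = 2exp(-4τ)sin(s) + 3exp(-10τ)sin(2s)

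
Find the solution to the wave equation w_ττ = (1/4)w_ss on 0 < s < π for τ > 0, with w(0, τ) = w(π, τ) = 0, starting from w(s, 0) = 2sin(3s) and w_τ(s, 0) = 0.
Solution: Using separation of variables w = X(s)T(τ):
Eigenfunctions: sin(ns), n = 1, 2, 3, ...
General solution: w(s, τ) = Σ [A_n cos(n τ/2) + B_n sin(n τ/2)] sin(ns)
From w(s,0) = 2sin(3s): A_3=2. From w_τ(s,0) = 0: all B_n = 0.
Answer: w(s, τ) = 2sin(3s)cos(3τ/2)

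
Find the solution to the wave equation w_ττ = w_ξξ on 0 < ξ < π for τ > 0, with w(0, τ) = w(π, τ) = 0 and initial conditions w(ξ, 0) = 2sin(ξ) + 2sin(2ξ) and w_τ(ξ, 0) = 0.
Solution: Using separation of variables w = X(ξ)T(τ):
Eigenfunctions: sin(nξ), n = 1, 2, 3, ...
General solution: w(ξ, τ) = Σ [A_n cos(n τ) + B_n sin(n τ)] sin(nξ)
From w(ξ,0) = 2sin(ξ) + 2sin(2ξ): A_1=2, A_2=2. From w_τ(ξ,0) = 0: all B_n = 0.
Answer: w(ξ, τ) = 2sin(ξ)cos(τ) + 2sin(2ξ)cos(2τ)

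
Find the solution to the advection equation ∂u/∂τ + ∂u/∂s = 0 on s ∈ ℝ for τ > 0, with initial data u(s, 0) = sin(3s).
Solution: By method of characteristics (waves move right with speed 1):
Along characteristics s - τ = const, u is constant, so u(s,τ) = f(s - τ) with f = u(·, 0).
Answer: u(s, τ) = sin(3s - 3τ)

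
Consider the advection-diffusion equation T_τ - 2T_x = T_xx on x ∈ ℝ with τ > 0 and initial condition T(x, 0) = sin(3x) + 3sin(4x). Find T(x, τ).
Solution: Moving frame: η = x + 2τ, σ = τ, T = u(η,σ), so T_τ = u_σ + 2u_η and T_xx = u_ηη.
Hence T_τ - 2T_x = u_σ and the PDE becomes the heat equation u_σ = u_ηη on η ∈ ℝ.
Initial data: u(η,0) = T(η,0) = sin(3η) + 3sin(4η). Each mode sin(nη) decays as exp(-n²σ) on ℝ, so u(η,σ) = Σ c_n exp(-n²σ) sin(nη) with c_3=1, c_4=3: u(η,σ) = exp(-9σ)sin(3η) + 3exp(-16σ)sin(4η).
Substituting back: T(x,τ) = u(x + 2τ, τ).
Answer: T(x, τ) = exp(-9τ)sin(3x + 6τ) + 3exp(-16τ)sin(4x + 8τ)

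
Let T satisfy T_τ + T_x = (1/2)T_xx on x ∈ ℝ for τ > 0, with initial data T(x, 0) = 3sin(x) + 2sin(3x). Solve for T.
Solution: Change to a moving frame: let η = x - τ, σ = τ and write T(x,τ) = u(η,σ).
By the chain rule T_τ = u_σ - u_η, T_x = u_η, T_xx = u_ηη.
Then T_τ + T_x = u_σ: the advection term cancels and the PDE becomes the heat equation u_σ = (1/2)u_ηη on η ∈ ℝ.
Initial data: u(η,0) = T(η,0) = 3sin(η) + 2sin(3η).
On η ∈ ℝ each mode satisfies (sin(nη))″ = -n² sin(nη), so exp(-n²σ/2) sin(nη) solves the heat equation; by superposition u(η,σ) = Σ c_n exp(-n²σ/2) sin(nη).
Reading off the coefficients: c_1=3, c_3=2, so u(η,σ) = 3exp(-σ/2)sin(η) + 2exp(-9σ/2)sin(3η).
Substituting back η = x - τ, σ = τ: T(x,τ) = u(x - τ, τ).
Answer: T(x, τ) = 3exp(-τ/2)sin(x - τ) + 2exp(-9τ/2)sin(3x - 3τ)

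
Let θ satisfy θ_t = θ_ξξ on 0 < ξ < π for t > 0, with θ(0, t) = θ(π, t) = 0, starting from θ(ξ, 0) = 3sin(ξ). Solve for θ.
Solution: Separating variables: θ = Σ c_n exp(-n²t) sin(nξ). From θ(ξ,0) = 3sin(ξ): c_1=3.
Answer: θ(ξ, t) = 3exp(-t)sin(ξ)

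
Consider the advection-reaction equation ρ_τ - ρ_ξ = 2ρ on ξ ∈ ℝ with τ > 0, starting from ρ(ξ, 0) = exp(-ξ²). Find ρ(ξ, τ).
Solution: Substitute ρ = exp(2τ)u.
Then ρ_τ = exp(2τ)(u_τ + 2u), ρ_ξ = exp(2τ)u_ξ; substituting and dividing by exp(2τ), the lower-order terms cancel: u_τ - u_ξ = 0 (standard advection equation).
Data for u: u(ξ,0) = ρ(ξ,0) = exp(-ξ²).
By characteristics (dξ/dτ = -1), u(ξ,τ) = f(ξ + τ) with f = u(·, 0).
So u(ξ,τ) = exp(-(ξ + τ)²), and ρ(ξ,τ) = exp(2τ)u(ξ,τ).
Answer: ρ(ξ, τ) = exp(2τ)exp(-(ξ + τ)²)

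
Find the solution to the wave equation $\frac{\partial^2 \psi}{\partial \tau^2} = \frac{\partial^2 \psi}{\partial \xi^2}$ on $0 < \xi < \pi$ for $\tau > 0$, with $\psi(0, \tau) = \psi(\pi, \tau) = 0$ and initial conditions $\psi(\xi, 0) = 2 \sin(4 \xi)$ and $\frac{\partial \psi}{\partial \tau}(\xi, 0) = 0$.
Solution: Separating variables: $\psi = \sum [A_n \cos(\omega_n \tau) + B_n \sin(\omega_n \tau)] \sin(n\xi)$, $\omega_n = n$. From ICs: $A_4=2$.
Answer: $\psi(\xi, \tau) = 2 \sin(4 \xi) \cos(4 \tau)$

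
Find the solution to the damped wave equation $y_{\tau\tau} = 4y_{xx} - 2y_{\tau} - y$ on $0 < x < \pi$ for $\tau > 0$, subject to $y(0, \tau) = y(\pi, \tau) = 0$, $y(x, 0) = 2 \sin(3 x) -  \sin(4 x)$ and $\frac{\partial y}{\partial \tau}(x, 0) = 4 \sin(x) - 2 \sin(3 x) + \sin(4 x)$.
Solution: Substitute $y = e^{-\tau}u$.
Then $y_{\tau} = e^{-\tau}(u_{\tau} - u)$, $y_{\tau\tau} = e^{-\tau}(u_{\tau\tau} - 2u_{\tau} + u)$, $y_{xx} = e^{-\tau}u_{xx}$; substituting and dividing by $e^{-\tau}$, the lower-order terms cancel: $u_{\tau\tau} = 4u_{xx}$ (standard wave equation).
Data for $u$: $u(x,0) = y(x,0) = 2 \sin(3 x) - \sin(4 x)$; $u_{\tau}(x,0) = y_{\tau}(x,0) + y(x,0) = 4 \sin(x)$. The boundary conditions carry over: $u(0,\tau) = u(\pi,\tau) = 0$.
Separating variables: $u = \sum [A_n \cos(\omega_n \tau) + B_n \sin(\omega_n \tau)] \sin(nx)$, $\omega_n = 2n$. From ICs ($B_n$ = velocity coefficient / $\omega_n$): $A_3=2, A_4=-1, B_1=2$.
So $u(x,\tau) = 2 \sin(x) \sin(2 \tau) + 2 \sin(3 x) \cos(6 \tau) - \sin(4 x) \cos(8 \tau)$, and $y(x,\tau) = e^{-\tau}u(x,\tau)$.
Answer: $y(x, \tau) = 2 e^{-\tau} \sin(2 \tau) \sin(x) + 2 e^{-\tau} \sin(3 x) \cos(6 \tau) -  e^{-\tau} \sin(4 x) \cos(8 \tau)$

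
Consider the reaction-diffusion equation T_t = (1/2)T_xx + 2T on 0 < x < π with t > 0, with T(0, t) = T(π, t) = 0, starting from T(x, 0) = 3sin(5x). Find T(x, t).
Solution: Substitute T = exp(2t)u.
Then T_t = exp(2t)(u_t + 2u), T_xx = exp(2t)u_xx; substituting and dividing by exp(2t), the lower-order terms cancel: u_t = (1/2)u_xx (standard heat equation).
Data for u: u(x,0) = T(x,0) = 3sin(5x). The boundary conditions carry over: u(0,t) = u(π,t) = 0.
Separating variables: u = Σ c_n exp(-n²t/2) sin(nx). From u(x,0) = 3sin(5x): c_5=3.
So u(x,t) = 3exp(-25t/2)sin(5x), and T(x,t) = exp(2t)u(x,t).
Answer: T(x, t) = 3exp(-21t/2)sin(5x)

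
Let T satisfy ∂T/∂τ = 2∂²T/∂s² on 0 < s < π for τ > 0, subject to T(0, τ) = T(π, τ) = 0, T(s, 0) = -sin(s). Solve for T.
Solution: Using separation of variables T = X(s)G(τ):
Eigenfunctions: sin(ns), n = 1, 2, 3, ...
General solution: T(s, τ) = Σ c_n sin(ns) exp(-2n² τ)
Matching T(s,0) = -sin(s) term by term: c_1=-1.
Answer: T(s, τ) = -exp(-2τ)sin(s)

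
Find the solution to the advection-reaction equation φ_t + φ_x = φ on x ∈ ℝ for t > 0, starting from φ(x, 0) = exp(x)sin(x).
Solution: Substitute φ = exp(x)u.
Then φ_x = exp(x)(u_x + u), φ_t = exp(x)u_t; substituting and dividing by exp(x), the lower-order terms cancel: u_t + u_x = 0 (standard advection equation).
Data for u: u(x,0) = exp(-x)φ(x,0) = sin(x).
By characteristics (dx/dt = 1), u(x,t) = f(x - t) with f = u(·, 0).
So u(x,t) = -sin(t - x), and φ(x,t) = exp(x)u(x,t).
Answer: φ(x, t) = -exp(x)sin(t - x)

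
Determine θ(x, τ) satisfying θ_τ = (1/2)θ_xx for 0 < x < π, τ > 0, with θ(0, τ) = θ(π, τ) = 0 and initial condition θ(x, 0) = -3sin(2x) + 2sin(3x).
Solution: Using separation of variables θ = X(x)G(τ):
Eigenfunctions: sin(nx), n = 1, 2, 3, ...
General solution: θ(x, τ) = Σ c_n sin(nx) exp(-n² τ/2)
Matching θ(x,0) = -3sin(2x) + 2sin(3x) term by term: c_2=-3, c_3=2.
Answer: θ(x, τ) = -3exp(-2τ)sin(2x) + 2exp(-9τ/2)sin(3x)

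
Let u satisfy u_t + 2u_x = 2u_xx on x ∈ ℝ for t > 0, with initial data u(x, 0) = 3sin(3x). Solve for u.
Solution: Moving frame: η = x - 2t, σ = t, u = w(η,σ), so u_t = w_σ - 2w_η and u_xx = w_ηη.
Hence u_t + 2u_x = w_σ and the PDE becomes the heat equation w_σ = 2w_ηη on η ∈ ℝ.
Initial data: w(η,0) = u(η,0) = 3sin(3η). Each mode sin(nη) decays as exp(-2n²σ) on ℝ, so w(η,σ) = Σ c_n exp(-2n²σ) sin(nη) with c_3=3: w(η,σ) = 3exp(-18σ)sin(3η).
Substituting back: u(x,t) = w(x - 2t, t).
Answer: u(x, t) = -3exp(-18t)sin(6t - 3x)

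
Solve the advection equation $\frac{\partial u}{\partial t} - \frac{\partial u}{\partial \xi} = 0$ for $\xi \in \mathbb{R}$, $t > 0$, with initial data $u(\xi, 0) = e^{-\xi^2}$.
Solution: By characteristics ($d\xi/dt = -1$), $u(\xi,t) = f(\xi + t)$ with $f = u( \cdot , 0)$.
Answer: $u(\xi, t) = e^{-(\xi + t)^2}$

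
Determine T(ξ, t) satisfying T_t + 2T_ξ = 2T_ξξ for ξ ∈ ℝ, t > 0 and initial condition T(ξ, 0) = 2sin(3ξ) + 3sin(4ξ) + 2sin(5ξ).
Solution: Change to a moving frame: let η = ξ - 2t, σ = t and write T(ξ,t) = u(η,σ).
By the chain rule T_t = u_σ - 2u_η, T_ξ = u_η, T_ξξ = u_ηη.
Then T_t + 2T_ξ = u_σ: the advection term cancels and the PDE becomes the heat equation u_σ = 2u_ηη on η ∈ ℝ.
Initial data: u(η,0) = T(η,0) = 2sin(3η) + 3sin(4η) + 2sin(5η).
On η ∈ ℝ each mode satisfies (sin(nη))″ = -n² sin(nη), so exp(-2n²σ) sin(nη) solves the heat equation; by superposition u(η,σ) = Σ c_n exp(-2n²σ) sin(nη).
Reading off the coefficients: c_3=2, c_4=3, c_5=2, so u(η,σ) = 2exp(-18σ)sin(3η) + 3exp(-32σ)sin(4η) + 2exp(-50σ)sin(5η).
Substituting back η = ξ - 2t, σ = t: T(ξ,t) = u(ξ - 2t, t).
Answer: T(ξ, t) = -2exp(-18t)sin(6t - 3ξ) - 3exp(-32t)sin(8t - 4ξ) - 2exp(-50t)sin(10t - 5ξ)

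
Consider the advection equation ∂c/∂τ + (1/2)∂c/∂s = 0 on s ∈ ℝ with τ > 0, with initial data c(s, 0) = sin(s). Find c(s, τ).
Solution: By characteristics (ds/dτ = 1/2), c(s,τ) = f(s - (1/2)τ) with f = c(·, 0).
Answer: c(s, τ) = sin(s - τ/2)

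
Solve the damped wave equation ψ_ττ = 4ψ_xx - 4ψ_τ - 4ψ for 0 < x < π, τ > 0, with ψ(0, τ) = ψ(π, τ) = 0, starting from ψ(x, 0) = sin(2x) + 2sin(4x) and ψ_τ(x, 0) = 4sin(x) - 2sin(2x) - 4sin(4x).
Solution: Substitute ψ = exp(-2τ)u, i.e. u = exp(2τ)ψ.
By the product rule, ψ_τ = exp(-2τ)(u_τ - 2u), ψ_ττ = exp(-2τ)(u_ττ - 4u_τ + 4u), ψ_xx = exp(-2τ)u_xx.
Substituting into the PDE and dividing by exp(-2τ): u_ττ - 4u_τ + 4u = 4u_xx - 4(u_τ - 2u) - 4u.
The lower-order terms cancel, leaving the standard wave equation u_ττ = 4u_xx.
Initial data for u: u(x,0) = ψ(x,0) = sin(2x) + 2sin(4x); u_τ(x,0) = ψ_τ(x,0) + 2ψ(x,0) = 4sin(x). The boundary conditions carry over: u(0,τ) = u(π,τ) = 0.
Solve for u:
  Using separation of variables u = X(x)T(τ):
  Eigenfunctions: sin(nx), n = 1, 2, 3, ...
  General solution: u(x, τ) = Σ [A_n cos(2n τ) + B_n sin(2n τ)] sin(nx)
  From u(x,0) = sin(2x) + 2sin(4x): A_2=1, A_4=2. From u_τ(x,0) = 4sin(x), using u_τ(x,0) = Σ ω_n B_n sin(nx) with ω_n = 2n: B_1 = 4/2 = 2.
Hence u(x,τ) = 2sin(x)sin(2τ) + sin(2x)cos(4τ) + 2sin(4x)cos(8τ).
Transform back: ψ(x,τ) = exp(-2τ)u(x,τ).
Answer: ψ(x, τ) = 2exp(-2τ)sin(x)sin(2τ) + exp(-2τ)sin(2x)cos(4τ) + 2exp(-2τ)sin(4x)cos(8τ)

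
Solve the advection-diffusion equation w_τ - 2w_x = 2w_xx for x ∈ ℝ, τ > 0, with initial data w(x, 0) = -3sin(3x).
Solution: Change to a moving frame: let η = x + 2τ, σ = τ and write w(x,τ) = u(η,σ).
By the chain rule w_τ = u_σ + 2u_η, w_x = u_η, w_xx = u_ηη.
Then w_τ - 2w_x = u_σ: the advection term cancels and the PDE becomes the heat equation u_σ = 2u_ηη on η ∈ ℝ.
Initial data: u(η,0) = w(η,0) = -3sin(3η).
On η ∈ ℝ each mode satisfies (sin(nη))″ = -n² sin(nη), so exp(-2n²σ) sin(nη) solves the heat equation; by superposition u(η,σ) = Σ c_n exp(-2n²σ) sin(nη).
Reading off the coefficients: c_3=-3, so u(η,σ) = -3exp(-18σ)sin(3η).
Substituting back η = x + 2τ, σ = τ: w(x,τ) = u(x + 2τ, τ).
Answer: w(x, τ) = -3exp(-18τ)sin(3x + 6τ)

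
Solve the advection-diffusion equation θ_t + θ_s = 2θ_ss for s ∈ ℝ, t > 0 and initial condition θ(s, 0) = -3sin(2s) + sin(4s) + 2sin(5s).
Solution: Moving frame: η = s - t, σ = t, θ = u(η,σ), so θ_t = u_σ - u_η and θ_ss = u_ηη.
Hence θ_t + θ_s = u_σ and the PDE becomes the heat equation u_σ = 2u_ηη on η ∈ ℝ.
Initial data: u(η,0) = θ(η,0) = -3sin(2η) + sin(4η) + 2sin(5η). Each mode sin(nη) decays as exp(-2n²σ) on ℝ, so u(η,σ) = Σ c_n exp(-2n²σ) sin(nη) with c_2=-3, c_4=1, c_5=2: u(η,σ) = -3exp(-8σ)sin(2η) + exp(-32σ)sin(4η) + 2exp(-50σ)sin(5η).
Substituting back: θ(s,t) = u(s - t, t).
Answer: θ(s, t) = -3exp(-8t)sin(2s - 2t) + exp(-32t)sin(4s - 4t) + 2exp(-50t)sin(5s - 5t)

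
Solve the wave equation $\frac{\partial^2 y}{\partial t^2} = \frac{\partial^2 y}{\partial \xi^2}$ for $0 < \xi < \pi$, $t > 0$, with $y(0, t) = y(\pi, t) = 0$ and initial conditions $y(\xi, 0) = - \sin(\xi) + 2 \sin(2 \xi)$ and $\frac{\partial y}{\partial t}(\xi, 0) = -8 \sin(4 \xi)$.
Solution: Using separation of variables $y = X(\xi)T(t)$:
Eigenfunctions: $\sin(n\xi)$, $n = 1, 2, 3, \ldots$
General solution: $y(\xi, t) = \sum [A_n \cos(n t) + B_n \sin(n t)] \sin(n\xi)$
From $y(\xi,0) = - \sin(\xi) + 2 \sin(2 \xi)$: $A_1=-1, A_2=2$. From $y_t(\xi,0) = -8 \sin(4 \xi)$, using $y_t(\xi,0) = \sum \omega_n B_n \sin(n\xi)$ with $\omega_n = n$: $B_4 = (-8)/4 = -2$.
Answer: $y(\xi, t) = - \sin(\xi) \cos(t) + 2 \sin(2 \xi) \cos(2 t) - 2 \sin(4 \xi) \sin(4 t)$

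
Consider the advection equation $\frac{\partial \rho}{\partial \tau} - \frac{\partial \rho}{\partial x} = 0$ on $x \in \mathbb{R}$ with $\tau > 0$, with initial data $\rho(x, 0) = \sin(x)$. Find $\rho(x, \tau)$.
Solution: By characteristics ($dx/d\tau = -1$), $\rho(x,\tau) = f(x + \tau)$ with $f = \rho( \cdot , 0)$.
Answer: $\rho(x, \tau) = \sin(\tau + x)$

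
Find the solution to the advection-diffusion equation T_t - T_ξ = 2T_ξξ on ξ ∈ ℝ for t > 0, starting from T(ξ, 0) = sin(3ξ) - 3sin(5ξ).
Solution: Moving frame: η = ξ + t, σ = t, T = u(η,σ), so T_t = u_σ + u_η and T_ξξ = u_ηη.
Hence T_t - T_ξ = u_σ and the PDE becomes the heat equation u_σ = 2u_ηη on η ∈ ℝ.
Initial data: u(η,0) = T(η,0) = sin(3η) - 3sin(5η). Each mode sin(nη) decays as exp(-2n²σ) on ℝ, so u(η,σ) = Σ c_n exp(-2n²σ) sin(nη) with c_3=1, c_5=-3: u(η,σ) = exp(-18σ)sin(3η) - 3exp(-50σ)sin(5η).
Substituting back: T(ξ,t) = u(ξ + t, t).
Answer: T(ξ, t) = exp(-18t)sin(3t + 3ξ) - 3exp(-50t)sin(5t + 5ξ)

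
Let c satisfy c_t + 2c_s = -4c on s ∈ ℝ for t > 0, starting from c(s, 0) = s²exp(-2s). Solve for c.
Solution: Substitute c = exp(-2s)u, i.e. u = exp(2s)c.
By the product rule, c_s = exp(-2s)(u_s - 2u), c_t = exp(-2s)u_t.
Substituting into the PDE and dividing by exp(-2s): u_t + 2(u_s - 2u) = -4u.
The lower-order terms cancel, leaving the standard advection equation u_t + 2u_s = 0.
Initial data for u: u(s,0) = exp(2s)c(s,0) = s².
Solve for u:
  By method of characteristics (waves move right with speed 2):
  Along characteristics s - 2t = const, u is constant, so u(s,t) = f(s - 2t) with f = u(·, 0).
Hence u(s,t) = s² - 4st + 4t².
Transform back: c(s,t) = exp(-2s)u(s,t).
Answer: c(s, t) = s²exp(-2s) - 4stexp(-2s) + 4t²exp(-2s)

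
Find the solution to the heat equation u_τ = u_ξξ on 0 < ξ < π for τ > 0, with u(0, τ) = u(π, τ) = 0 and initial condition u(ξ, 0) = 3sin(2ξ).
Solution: Using separation of variables u = X(ξ)T(τ):
Eigenfunctions: sin(nξ), n = 1, 2, 3, ...
General solution: u(ξ, τ) = Σ c_n sin(nξ) exp(-n² τ)
Matching u(ξ,0) = 3sin(2ξ) term by term: c_2=3.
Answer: u(ξ, τ) = 3exp(-4τ)sin(2ξ)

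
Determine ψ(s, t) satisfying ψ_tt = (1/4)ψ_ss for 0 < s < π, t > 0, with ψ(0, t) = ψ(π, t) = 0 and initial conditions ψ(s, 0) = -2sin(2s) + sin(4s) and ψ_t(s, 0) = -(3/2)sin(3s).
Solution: Using separation of variables ψ = X(s)T(t):
Eigenfunctions: sin(ns), n = 1, 2, 3, ...
General solution: ψ(s, t) = Σ [A_n cos(n t/2) + B_n sin(n t/2)] sin(ns)
From ψ(s,0) = -2sin(2s) + sin(4s): A_2=-2, A_4=1. From ψ_t(s,0) = -(3/2)sin(3s), using ψ_t(s,0) = Σ ω_n B_n sin(ns) with ω_n = n/2: B_3 = (-3/2)/(3/2) = -1.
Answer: ψ(s, t) = -2sin(2s)cos(t) - sin(3s)sin(3t/2) + sin(4s)cos(2t)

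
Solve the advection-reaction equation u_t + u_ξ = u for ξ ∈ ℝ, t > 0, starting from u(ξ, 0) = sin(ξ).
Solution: Substitute u = exp(t)w.
Then u_t = exp(t)(w_t + w), u_ξ = exp(t)w_ξ; substituting and dividing by exp(t), the lower-order terms cancel: w_t + w_ξ = 0 (standard advection equation).
Data for w: w(ξ,0) = u(ξ,0) = sin(ξ).
By characteristics (dξ/dt = 1), w(ξ,t) = f(ξ - t) with f = w(·, 0).
So w(ξ,t) = -sin(t - ξ), and u(ξ,t) = exp(t)w(ξ,t).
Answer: u(ξ, t) = -exp(t)sin(t - ξ)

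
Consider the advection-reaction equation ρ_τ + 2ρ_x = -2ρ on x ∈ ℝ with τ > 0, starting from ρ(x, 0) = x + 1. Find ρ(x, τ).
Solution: Substitute ρ = exp(-2τ)u.
Then ρ_τ = exp(-2τ)(u_τ - 2u), ρ_x = exp(-2τ)u_x; substituting and dividing by exp(-2τ), the lower-order terms cancel: u_τ + 2u_x = 0 (standard advection equation).
Data for u: u(x,0) = ρ(x,0) = x + 1.
By characteristics (dx/dτ = 2), u(x,τ) = f(x - 2τ) with f = u(·, 0).
So u(x,τ) = x - 2τ + 1, and ρ(x,τ) = exp(-2τ)u(x,τ).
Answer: ρ(x, τ) = xexp(-2τ) - 2τexp(-2τ) + exp(-2τ)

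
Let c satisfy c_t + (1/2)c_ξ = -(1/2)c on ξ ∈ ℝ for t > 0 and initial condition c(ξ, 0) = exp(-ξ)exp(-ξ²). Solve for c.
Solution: Substitute c = exp(-ξ)u, i.e. u = exp(ξ)c.
By the product rule, c_ξ = exp(-ξ)(u_ξ - u), c_t = exp(-ξ)u_t.
Substituting into the PDE and dividing by exp(-ξ): u_t + (1/2)(u_ξ - u) = -(1/2)u.
The lower-order terms cancel, leaving the standard advection equation u_t + (1/2)u_ξ = 0.
Initial data for u: u(ξ,0) = exp(ξ)c(ξ,0) = exp(-ξ²).
Solve for u:
  By method of characteristics (waves move right with speed 1/2):
  Along characteristics ξ - (1/2)t = const, u is constant, so u(ξ,t) = f(ξ - (1/2)t) with f = u(·, 0).
Hence u(ξ,t) = exp(-(-t/2 + ξ)²).
Transform back: c(ξ,t) = exp(-ξ)u(ξ,t).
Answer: c(ξ, t) = exp(-ξ)exp(-(-t/2 + ξ)²)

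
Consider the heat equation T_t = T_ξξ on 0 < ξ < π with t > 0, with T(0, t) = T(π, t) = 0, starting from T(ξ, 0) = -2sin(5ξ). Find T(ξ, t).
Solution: Separating variables: T = Σ c_n exp(-n²t) sin(nξ). From T(ξ,0) = -2sin(5ξ): c_5=-2.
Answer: T(ξ, t) = -2exp(-25t)sin(5ξ)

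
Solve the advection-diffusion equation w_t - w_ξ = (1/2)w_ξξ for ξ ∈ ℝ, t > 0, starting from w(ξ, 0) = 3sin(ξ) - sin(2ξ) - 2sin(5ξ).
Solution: Change to a moving frame: let η = ξ + t, σ = t and write w(ξ,t) = u(η,σ).
By the chain rule w_t = u_σ + u_η, w_ξ = u_η, w_ξξ = u_ηη.
Then w_t - w_ξ = u_σ: the advection term cancels and the PDE becomes the heat equation u_σ = (1/2)u_ηη on η ∈ ℝ.
Initial data: u(η,0) = w(η,0) = 3sin(η) - sin(2η) - 2sin(5η).
On η ∈ ℝ each mode satisfies (sin(nη))″ = -n² sin(nη), so exp(-n²σ/2) sin(nη) solves the heat equation; by superposition u(η,σ) = Σ c_n exp(-n²σ/2) sin(nη).
Reading off the coefficients: c_1=3, c_2=-1, c_5=-2, so u(η,σ) = -exp(-2σ)sin(2η) + 3exp(-σ/2)sin(η) - 2exp(-25σ/2)sin(5η).
Substituting back η = ξ + t, σ = t: w(ξ,t) = u(ξ + t, t).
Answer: w(ξ, t) = -exp(-2t)sin(2t + 2ξ) + 3exp(-t/2)sin(t + ξ) - 2exp(-25t/2)sin(5t + 5ξ)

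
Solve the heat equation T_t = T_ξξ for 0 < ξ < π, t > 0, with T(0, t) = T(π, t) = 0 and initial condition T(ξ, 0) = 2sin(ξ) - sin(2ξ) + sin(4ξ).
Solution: Separating variables: T = Σ c_n exp(-n²t) sin(nξ). From T(ξ,0) = 2sin(ξ) - sin(2ξ) + sin(4ξ): c_1=2, c_2=-1, c_4=1.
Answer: T(ξ, t) = 2exp(-t)sin(ξ) - exp(-4t)sin(2ξ) + exp(-16t)sin(4ξ)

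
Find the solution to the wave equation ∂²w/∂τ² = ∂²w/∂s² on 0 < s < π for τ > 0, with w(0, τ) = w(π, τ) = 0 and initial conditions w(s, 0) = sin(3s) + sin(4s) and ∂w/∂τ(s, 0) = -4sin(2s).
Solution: Separating variables: w = Σ [A_n cos(ω_n τ) + B_n sin(ω_n τ)] sin(ns), ω_n = n. From ICs (B_n = velocity coefficient / ω_n): A_3=1, A_4=1, B_2=-2.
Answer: w(s, τ) = -2sin(2s)sin(2τ) + sin(3s)cos(3τ) + sin(4s)cos(4τ)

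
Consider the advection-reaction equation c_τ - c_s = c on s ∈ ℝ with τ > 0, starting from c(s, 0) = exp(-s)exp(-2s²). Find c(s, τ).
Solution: Substitute c = exp(-s)u.
Then c_s = exp(-s)(u_s - u), c_τ = exp(-s)u_τ; substituting and dividing by exp(-s), the lower-order terms cancel: u_τ - u_s = 0 (standard advection equation).
Data for u: u(s,0) = exp(s)c(s,0) = exp(-2s²).
By characteristics (ds/dτ = -1), u(s,τ) = f(s + τ) with f = u(·, 0).
So u(s,τ) = exp(-2(s + τ)²), and c(s,τ) = exp(-s)u(s,τ).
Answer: c(s, τ) = exp(-s)exp(-2(s + τ)²)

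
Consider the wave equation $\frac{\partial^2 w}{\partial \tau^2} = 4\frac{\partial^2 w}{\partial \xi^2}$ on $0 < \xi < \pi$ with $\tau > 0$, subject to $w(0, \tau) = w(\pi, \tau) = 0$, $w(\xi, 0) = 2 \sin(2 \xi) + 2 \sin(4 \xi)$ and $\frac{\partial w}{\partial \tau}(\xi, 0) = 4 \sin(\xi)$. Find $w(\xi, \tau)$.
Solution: Using separation of variables $w = X(\xi)T(\tau)$:
Eigenfunctions: $\sin(n\xi)$, $n = 1, 2, 3, \ldots$
General solution: $w(\xi, \tau) = \sum [A_n \cos(2n \tau) + B_n \sin(2n \tau)] \sin(n\xi)$
From $w(\xi,0) = 2 \sin(2 \xi) + 2 \sin(4 \xi)$: $A_2=2, A_4=2$. From $w_{\tau}(\xi,0) = 4 \sin(\xi)$, using $w_{\tau}(\xi,0) = \sum \omega_n B_n \sin(n\xi)$ with $\omega_n = 2n$: $B_1 = 4/2 = 2$.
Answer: $w(\xi, \tau) = 2 \sin(2 \tau) \sin(\xi) + 2 \sin(2 \xi) \cos(4 \tau) + 2 \sin(4 \xi) \cos(8 \tau)$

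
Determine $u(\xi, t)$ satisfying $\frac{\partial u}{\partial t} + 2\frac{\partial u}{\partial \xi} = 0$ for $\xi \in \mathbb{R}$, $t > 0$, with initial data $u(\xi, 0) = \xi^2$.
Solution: By method of characteristics (waves move right with speed 2):
Along characteristics $\xi - 2t =$ const, $u$ is constant, so $u(\xi,t) = f(\xi - 2t)$ with $f = u( \cdot , 0)$.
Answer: $u(\xi, t) = \xi^2 - 4 \xi t + 4 t^2$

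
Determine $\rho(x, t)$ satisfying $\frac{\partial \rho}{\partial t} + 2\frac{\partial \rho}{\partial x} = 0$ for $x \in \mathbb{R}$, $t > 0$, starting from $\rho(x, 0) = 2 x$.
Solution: By characteristics ($dx/dt = 2$), $\rho(x,t) = f(x - 2t)$ with $f = \rho( \cdot , 0)$.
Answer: $\rho(x, t) = -4 t + 2 x$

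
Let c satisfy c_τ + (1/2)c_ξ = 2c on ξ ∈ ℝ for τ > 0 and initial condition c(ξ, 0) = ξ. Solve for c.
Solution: Substitute c = exp(2τ)u.
Then c_τ = exp(2τ)(u_τ + 2u), c_ξ = exp(2τ)u_ξ; substituting and dividing by exp(2τ), the lower-order terms cancel: u_τ + (1/2)u_ξ = 0 (standard advection equation).
Data for u: u(ξ,0) = c(ξ,0) = ξ.
By characteristics (dξ/dτ = 1/2), u(ξ,τ) = f(ξ - (1/2)τ) with f = u(·, 0).
So u(ξ,τ) = ξ - (1/2)τ, and c(ξ,τ) = exp(2τ)u(ξ,τ).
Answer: c(ξ, τ) = ξexp(2τ) - (1/2)τexp(2τ)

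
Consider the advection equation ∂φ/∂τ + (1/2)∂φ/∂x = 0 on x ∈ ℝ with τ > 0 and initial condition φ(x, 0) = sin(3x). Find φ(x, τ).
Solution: By characteristics (dx/dτ = 1/2), φ(x,τ) = f(x - (1/2)τ) with f = φ(·, 0).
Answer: φ(x, τ) = sin(3x - 3τ/2)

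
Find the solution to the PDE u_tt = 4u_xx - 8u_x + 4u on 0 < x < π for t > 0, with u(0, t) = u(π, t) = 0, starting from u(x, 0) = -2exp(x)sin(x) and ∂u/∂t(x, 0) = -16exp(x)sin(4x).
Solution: Substitute u = exp(x)w, i.e. w = exp(-x)u.
By the product rule, u_x = exp(x)(w_x + w), u_xx = exp(x)(w_xx + 2w_x + w), u_tt = exp(x)w_tt.
Substituting into the PDE and dividing by exp(x): w_tt = 4(w_xx + 2w_x + w) - 8(w_x + w) + 4w.
The lower-order terms cancel, leaving the standard wave equation w_tt = 4w_xx.
Initial data for w: w(x,0) = exp(-x)u(x,0) = -2sin(x); w_t(x,0) = exp(-x)u_t(x,0) = -16sin(4x). The boundary conditions carry over: w(0,t) = w(π,t) = 0.
Solve for w:
  Using separation of variables w = X(x)T(t):
  Eigenfunctions: sin(nx), n = 1, 2, 3, ...
  General solution: w(x, t) = Σ [A_n cos(2n t) + B_n sin(2n t)] sin(nx)
  From w(x,0) = -2sin(x): A_1=-2. From w_t(x,0) = -16sin(4x), using w_t(x,0) = Σ ω_n B_n sin(nx) with ω_n = 2n: B_4 = (-16)/8 = -2.
Hence w(x,t) = -2sin(8t)sin(4x) - 2sin(x)cos(2t).
Transform back: u(x,t) = exp(x)w(x,t).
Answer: u(x, t) = -2exp(x)sin(8t)sin(4x) - 2exp(x)sin(x)cos(2t)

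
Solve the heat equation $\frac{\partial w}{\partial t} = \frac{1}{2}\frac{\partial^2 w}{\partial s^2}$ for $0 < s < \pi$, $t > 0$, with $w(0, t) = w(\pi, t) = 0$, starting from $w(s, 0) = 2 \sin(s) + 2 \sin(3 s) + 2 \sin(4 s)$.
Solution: Separating variables: $w = \sum c_n e^{-n^2t/2} \sin(ns)$. From $w(s,0) = 2 \sin(s) + 2 \sin(3 s) + 2 \sin(4 s)$: $c_1=2, c_3=2, c_4=2$.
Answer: $w(s, t) = 2 e^{-8 t} \sin(4 s) + 2 e^{-t/2} \sin(s) + 2 e^{-9 t/2} \sin(3 s)$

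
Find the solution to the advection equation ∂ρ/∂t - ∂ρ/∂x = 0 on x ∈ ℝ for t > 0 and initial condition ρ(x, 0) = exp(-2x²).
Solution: By method of characteristics (waves move left with speed 1):
Along characteristics x + t = const, ρ is constant, so ρ(x,t) = f(x + t) with f = ρ(·, 0).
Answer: ρ(x, t) = exp(-2(t + x)²)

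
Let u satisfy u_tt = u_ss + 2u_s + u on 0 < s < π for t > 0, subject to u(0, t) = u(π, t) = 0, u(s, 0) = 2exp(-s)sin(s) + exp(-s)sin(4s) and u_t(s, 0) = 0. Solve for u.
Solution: Substitute u = exp(-s)w, i.e. w = exp(s)u.
By the product rule, u_s = exp(-s)(w_s - w), u_ss = exp(-s)(w_ss - 2w_s + w), u_tt = exp(-s)w_tt.
Substituting into the PDE and dividing by exp(-s): w_tt = (w_ss - 2w_s + w) + 2(w_s - w) + w.
The lower-order terms cancel, leaving the standard wave equation w_tt = w_ss.
Initial data for w: w(s,0) = exp(s)u(s,0) = 2sin(s) + sin(4s); w_t(s,0) = exp(s)u_t(s,0) = 0. The boundary conditions carry over: w(0,t) = w(π,t) = 0.
Solve for w:
  Using separation of variables w = X(s)T(t):
  Eigenfunctions: sin(ns), n = 1, 2, 3, ...
  General solution: w(s, t) = Σ [A_n cos(n t) + B_n sin(n t)] sin(ns)
  From w(s,0) = 2sin(s) + sin(4s): A_1=2, A_4=1. From w_t(s,0) = 0: all B_n = 0.
Hence w(s,t) = 2sin(s)cos(t) + sin(4s)cos(4t).
Transform back: u(s,t) = exp(-s)w(s,t).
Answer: u(s, t) = 2exp(-s)sin(s)cos(t) + exp(-s)sin(4s)cos(4t)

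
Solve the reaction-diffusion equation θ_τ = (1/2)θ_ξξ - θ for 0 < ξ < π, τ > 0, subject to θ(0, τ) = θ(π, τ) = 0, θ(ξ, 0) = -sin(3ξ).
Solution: Substitute θ = exp(-τ)u.
Then θ_τ = exp(-τ)(u_τ - u), θ_ξξ = exp(-τ)u_ξξ; substituting and dividing by exp(-τ), the lower-order terms cancel: u_τ = (1/2)u_ξξ (standard heat equation).
Data for u: u(ξ,0) = θ(ξ,0) = -sin(3ξ). The boundary conditions carry over: u(0,τ) = u(π,τ) = 0.
Separating variables: u = Σ c_n exp(-n²τ/2) sin(nξ). From u(ξ,0) = -sin(3ξ): c_3=-1.
So u(ξ,τ) = -exp(-9τ/2)sin(3ξ), and θ(ξ,τ) = exp(-τ)u(ξ,τ).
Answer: θ(ξ, τ) = -exp(-11τ/2)sin(3ξ)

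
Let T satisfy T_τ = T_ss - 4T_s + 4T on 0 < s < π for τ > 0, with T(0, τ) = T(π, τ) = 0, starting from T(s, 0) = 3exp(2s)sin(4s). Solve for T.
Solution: Substitute T = exp(2s)u, i.e. u = exp(-2s)T.
By the product rule, T_s = exp(2s)(u_s + 2u), T_ss = exp(2s)(u_ss + 4u_s + 4u), T_τ = exp(2s)u_τ.
Substituting into the PDE and dividing by exp(2s): u_τ = (u_ss + 4u_s + 4u) - 4(u_s + 2u) + 4u.
The lower-order terms cancel, leaving the standard heat equation u_τ = u_ss.
Initial data for u: u(s,0) = exp(-2s)T(s,0) = 3sin(4s). The boundary conditions carry over: u(0,τ) = u(π,τ) = 0.
Solve for u:
  Using separation of variables u = X(s)G(τ):
  Eigenfunctions: sin(ns), n = 1, 2, 3, ...
  General solution: u(s, τ) = Σ c_n sin(ns) exp(-n² τ)
  Matching u(s,0) = 3sin(4s) term by term: c_4=3.
Hence u(s,τ) = 3exp(-16τ)sin(4s).
Transform back: T(s,τ) = exp(2s)u(s,τ).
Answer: T(s, τ) = 3exp(2s)exp(-16τ)sin(4s)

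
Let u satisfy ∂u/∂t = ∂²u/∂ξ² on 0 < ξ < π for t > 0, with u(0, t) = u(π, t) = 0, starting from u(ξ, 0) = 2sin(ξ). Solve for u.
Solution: Separating variables: u = Σ c_n exp(-n²t) sin(nξ). From u(ξ,0) = 2sin(ξ): c_1=2.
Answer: u(ξ, t) = 2exp(-t)sin(ξ)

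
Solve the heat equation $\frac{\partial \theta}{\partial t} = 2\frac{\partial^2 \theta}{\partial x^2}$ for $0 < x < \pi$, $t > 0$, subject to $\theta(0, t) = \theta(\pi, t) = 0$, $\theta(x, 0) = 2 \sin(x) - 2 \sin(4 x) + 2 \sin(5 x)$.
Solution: Using separation of variables $\theta = X(x)G(t)$:
Eigenfunctions: $\sin(nx)$, $n = 1, 2, 3, \ldots$
General solution: $\theta(x, t) = \sum c_n \sin(nx) e^{-2n^2 t}$
Matching $\theta(x,0) = 2 \sin(x) - 2 \sin(4 x) + 2 \sin(5 x)$ term by term: $c_1=2, c_4=-2, c_5=2$.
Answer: $\theta(x, t) = 2 e^{-2 t} \sin(x) - 2 e^{-32 t} \sin(4 x) + 2 e^{-50 t} \sin(5 x)$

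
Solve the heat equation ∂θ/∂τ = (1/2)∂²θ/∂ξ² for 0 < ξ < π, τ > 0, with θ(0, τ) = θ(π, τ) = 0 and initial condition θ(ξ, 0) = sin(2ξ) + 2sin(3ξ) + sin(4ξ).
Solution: Using separation of variables θ = X(ξ)G(τ):
Eigenfunctions: sin(nξ), n = 1, 2, 3, ...
General solution: θ(ξ, τ) = Σ c_n sin(nξ) exp(-n² τ/2)
Matching θ(ξ,0) = sin(2ξ) + 2sin(3ξ) + sin(4ξ) term by term: c_2=1, c_3=2, c_4=1.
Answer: θ(ξ, τ) = exp(-2τ)sin(2ξ) + exp(-8τ)sin(4ξ) + 2exp(-9τ/2)sin(3ξ)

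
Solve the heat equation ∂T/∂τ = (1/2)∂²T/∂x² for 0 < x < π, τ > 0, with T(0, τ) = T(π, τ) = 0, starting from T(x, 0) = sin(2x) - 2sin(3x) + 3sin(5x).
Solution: Separating variables: T = Σ c_n exp(-n²τ/2) sin(nx). From T(x,0) = sin(2x) - 2sin(3x) + 3sin(5x): c_2=1, c_3=-2, c_5=3.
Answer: T(x, τ) = exp(-2τ)sin(2x) - 2exp(-9τ/2)sin(3x) + 3exp(-25τ/2)sin(5x)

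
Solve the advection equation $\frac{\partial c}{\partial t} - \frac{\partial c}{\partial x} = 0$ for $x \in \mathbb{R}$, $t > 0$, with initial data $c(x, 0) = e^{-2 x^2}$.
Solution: By method of characteristics (waves move left with speed 1):
Along characteristics $x + t =$ const, $c$ is constant, so $c(x,t) = f(x + t)$ with $f = c( \cdot , 0)$.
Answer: $c(x, t) = e^{-2 (t + x)^2}$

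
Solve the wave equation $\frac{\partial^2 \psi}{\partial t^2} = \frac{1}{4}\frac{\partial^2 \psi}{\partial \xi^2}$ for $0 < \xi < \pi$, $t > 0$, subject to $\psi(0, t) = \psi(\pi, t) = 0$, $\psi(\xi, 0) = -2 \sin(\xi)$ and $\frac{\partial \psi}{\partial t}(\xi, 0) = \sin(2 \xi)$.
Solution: Separating variables: $\psi = \sum [A_n \cos(\omega_n t) + B_n \sin(\omega_n t)] \sin(n\xi)$, $\omega_n = n/2$. From ICs ($B_n$ = velocity coefficient / $\omega_n$): $A_1=-2, B_2=1$.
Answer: $\psi(\xi, t) = -2 \sin(\xi) \cos(t/2) + \sin(2 \xi) \sin(t)$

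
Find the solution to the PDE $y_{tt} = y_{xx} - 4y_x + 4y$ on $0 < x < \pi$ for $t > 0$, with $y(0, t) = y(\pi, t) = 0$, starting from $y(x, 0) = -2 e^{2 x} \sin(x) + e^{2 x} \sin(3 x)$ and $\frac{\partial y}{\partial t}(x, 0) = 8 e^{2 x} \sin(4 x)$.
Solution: Substitute $y = e^{2x}u$.
Then $y_x = e^{2x}(u_x + 2u)$, $y_{xx} = e^{2x}(u_{xx} + 4u_x + 4u)$, $y_{tt} = e^{2x}u_{tt}$; substituting and dividing by $e^{2x}$, the lower-order terms cancel: $u_{tt} = u_{xx}$ (standard wave equation).
Data for $u$: $u(x,0) = e^{-2x}y(x,0) = -2 \sin(x) + \sin(3 x)$; $u_t(x,0) = e^{-2x}y_t(x,0) = 8 \sin(4 x)$. The boundary conditions carry over: $u(0,t) = u(\pi,t) = 0$.
Separating variables: $u = \sum [A_n \cos(\omega_n t) + B_n \sin(\omega_n t)] \sin(nx)$, $\omega_n = n$. From ICs ($B_n$ = velocity coefficient / $\omega_n$): $A_1=-2, A_3=1, B_4=2$.
So $u(x,t) = 2 \sin(4 t) \sin(4 x) - 2 \sin(x) \cos(t) + \sin(3 x) \cos(3 t)$, and $y(x,t) = e^{2x}u(x,t)$.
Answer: $y(x, t) = 2 e^{2 x} \sin(4 t) \sin(4 x) - 2 e^{2 x} \sin(x) \cos(t) + e^{2 x} \sin(3 x) \cos(3 t)$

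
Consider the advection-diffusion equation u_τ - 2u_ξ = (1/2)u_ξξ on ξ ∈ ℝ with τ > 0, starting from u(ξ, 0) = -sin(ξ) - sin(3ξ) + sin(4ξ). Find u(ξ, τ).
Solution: Change to a moving frame: let η = ξ + 2τ, σ = τ and write u(ξ,τ) = w(η,σ).
By the chain rule u_τ = w_σ + 2w_η, u_ξ = w_η, u_ξξ = w_ηη.
Then u_τ - 2u_ξ = w_σ: the advection term cancels and the PDE becomes the heat equation w_σ = (1/2)w_ηη on η ∈ ℝ.
Initial data: w(η,0) = u(η,0) = -sin(η) - sin(3η) + sin(4η).
On η ∈ ℝ each mode satisfies (sin(nη))″ = -n² sin(nη), so exp(-n²σ/2) sin(nη) solves the heat equation; by superposition w(η,σ) = Σ c_n exp(-n²σ/2) sin(nη).
Reading off the coefficients: c_1=-1, c_3=-1, c_4=1, so w(η,σ) = exp(-8σ)sin(4η) - exp(-σ/2)sin(η) - exp(-9σ/2)sin(3η).
Substituting back η = ξ + 2τ, σ = τ: u(ξ,τ) = w(ξ + 2τ, τ).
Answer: u(ξ, τ) = exp(-8τ)sin(4ξ + 8τ) - exp(-τ/2)sin(ξ + 2τ) - exp(-9τ/2)sin(3ξ + 6τ)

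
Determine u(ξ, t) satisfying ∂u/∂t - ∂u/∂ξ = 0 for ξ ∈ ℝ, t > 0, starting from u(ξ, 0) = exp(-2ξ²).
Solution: By method of characteristics (waves move left with speed 1):
Along characteristics ξ + t = const, u is constant, so u(ξ,t) = f(ξ + t) with f = u(·, 0).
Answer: u(ξ, t) = exp(-2(t + ξ)²)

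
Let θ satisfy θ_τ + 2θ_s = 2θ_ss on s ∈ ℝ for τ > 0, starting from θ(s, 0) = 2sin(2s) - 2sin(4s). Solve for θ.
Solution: Change to a moving frame: let η = s - 2τ, σ = τ and write θ(s,τ) = u(η,σ).
By the chain rule θ_τ = u_σ - 2u_η, θ_s = u_η, θ_ss = u_ηη.
Then θ_τ + 2θ_s = u_σ: the advection term cancels and the PDE becomes the heat equation u_σ = 2u_ηη on η ∈ ℝ.
Initial data: u(η,0) = θ(η,0) = 2sin(2η) - 2sin(4η).
On η ∈ ℝ each mode satisfies (sin(nη))″ = -n² sin(nη), so exp(-2n²σ) sin(nη) solves the heat equation; by superposition u(η,σ) = Σ c_n exp(-2n²σ) sin(nη).
Reading off the coefficients: c_2=2, c_4=-2, so u(η,σ) = 2exp(-8σ)sin(2η) - 2exp(-32σ)sin(4η).
Substituting back η = s - 2τ, σ = τ: θ(s,τ) = u(s - 2τ, τ).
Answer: θ(s, τ) = 2exp(-8τ)sin(2s - 4τ) - 2exp(-32τ)sin(4s - 8τ)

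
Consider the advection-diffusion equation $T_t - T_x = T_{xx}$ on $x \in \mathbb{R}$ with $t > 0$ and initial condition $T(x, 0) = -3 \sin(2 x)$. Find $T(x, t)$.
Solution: Moving frame: $\eta = x + t$, $\sigma = t$, $T = u(\eta,\sigma)$, so $T_t = u_{\sigma} + u_{\eta}$ and $T_{xx} = u_{\eta\eta}$.
Hence $T_t - T_x = u_{\sigma}$ and the PDE becomes the heat equation $u_{\sigma} = u_{\eta\eta}$ on $\eta \in \mathbb{R}$.
Initial data: $u(\eta,0) = T(\eta,0) = -3 \sin(2 \eta)$. Each mode $\sin(n\eta)$ decays as $e^{-n^2\sigma}$ on $\mathbb{R}$, so $u(\eta,\sigma) = \sum c_n e^{-n^2\sigma} \sin(n\eta)$ with $c_2=-3$: $u(\eta,\sigma) = -3 e^{-4 \sigma} \sin(2 \eta)$.
Substituting back: $T(x,t) = u(x + t, t)$.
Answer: $T(x, t) = -3 e^{-4 t} \sin(2 t + 2 x)$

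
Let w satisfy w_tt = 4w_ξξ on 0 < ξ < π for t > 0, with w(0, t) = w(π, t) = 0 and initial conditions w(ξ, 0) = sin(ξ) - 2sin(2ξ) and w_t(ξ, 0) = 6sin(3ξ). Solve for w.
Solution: Using separation of variables w = X(ξ)T(t):
Eigenfunctions: sin(nξ), n = 1, 2, 3, ...
General solution: w(ξ, t) = Σ [A_n cos(2n t) + B_n sin(2n t)] sin(nξ)
From w(ξ,0) = sin(ξ) - 2sin(2ξ): A_1=1, A_2=-2. From w_t(ξ,0) = 6sin(3ξ), using w_t(ξ,0) = Σ ω_n B_n sin(nξ) with ω_n = 2n: B_3 = 6/6 = 1.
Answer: w(ξ, t) = sin(6t)sin(3ξ) + sin(ξ)cos(2t) - 2sin(2ξ)cos(4t)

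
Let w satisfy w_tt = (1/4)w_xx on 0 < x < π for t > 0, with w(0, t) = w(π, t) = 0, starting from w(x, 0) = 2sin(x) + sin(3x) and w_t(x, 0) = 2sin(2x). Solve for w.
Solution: Using separation of variables w = X(x)T(t):
Eigenfunctions: sin(nx), n = 1, 2, 3, ...
General solution: w(x, t) = Σ [A_n cos(n t/2) + B_n sin(n t/2)] sin(nx)
From w(x,0) = 2sin(x) + sin(3x): A_1=2, A_3=1. From w_t(x,0) = 2sin(2x), using w_t(x,0) = Σ ω_n B_n sin(nx) with ω_n = n/2: B_2 = 2/1 = 2.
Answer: w(x, t) = 2sin(t)sin(2x) + 2sin(x)cos(t/2) + sin(3x)cos(3t/2)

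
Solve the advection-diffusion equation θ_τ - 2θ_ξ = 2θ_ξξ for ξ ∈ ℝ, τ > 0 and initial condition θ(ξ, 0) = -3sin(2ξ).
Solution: Moving frame: η = ξ + 2τ, σ = τ, θ = u(η,σ), so θ_τ = u_σ + 2u_η and θ_ξξ = u_ηη.
Hence θ_τ - 2θ_ξ = u_σ and the PDE becomes the heat equation u_σ = 2u_ηη on η ∈ ℝ.
Initial data: u(η,0) = θ(η,0) = -3sin(2η). Each mode sin(nη) decays as exp(-2n²σ) on ℝ, so u(η,σ) = Σ c_n exp(-2n²σ) sin(nη) with c_2=-3: u(η,σ) = -3exp(-8σ)sin(2η).
Substituting back: θ(ξ,τ) = u(ξ + 2τ, τ).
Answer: θ(ξ, τ) = -3exp(-8τ)sin(2ξ + 4τ)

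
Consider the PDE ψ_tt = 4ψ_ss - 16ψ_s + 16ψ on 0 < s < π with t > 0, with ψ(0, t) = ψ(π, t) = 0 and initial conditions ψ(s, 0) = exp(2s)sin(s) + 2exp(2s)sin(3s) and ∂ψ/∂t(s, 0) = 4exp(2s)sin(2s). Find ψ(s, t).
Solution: Substitute ψ = exp(2s)u, i.e. u = exp(-2s)ψ.
By the product rule, ψ_s = exp(2s)(u_s + 2u), ψ_ss = exp(2s)(u_ss + 4u_s + 4u), ψ_tt = exp(2s)u_tt.
Substituting into the PDE and dividing by exp(2s): u_tt = 4(u_ss + 4u_s + 4u) - 16(u_s + 2u) + 16u.
The lower-order terms cancel, leaving the standard wave equation u_tt = 4u_ss.
Initial data for u: u(s,0) = exp(-2s)ψ(s,0) = sin(s) + 2sin(3s); u_t(s,0) = exp(-2s)ψ_t(s,0) = 4sin(2s). The boundary conditions carry over: u(0,t) = u(π,t) = 0.
Solve for u:
  Using separation of variables u = X(s)T(t):
  Eigenfunctions: sin(ns), n = 1, 2, 3, ...
  General solution: u(s, t) = Σ [A_n cos(2n t) + B_n sin(2n t)] sin(ns)
  From u(s,0) = sin(s) + 2sin(3s): A_1=1, A_3=2. From u_t(s,0) = 4sin(2s), using u_t(s,0) = Σ ω_n B_n sin(ns) with ω_n = 2n: B_2 = 4/4 = 1.
Hence u(s,t) = sin(s)cos(2t) + sin(2s)sin(4t) + 2sin(3s)cos(6t).
Transform back: ψ(s,t) = exp(2s)u(s,t).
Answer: ψ(s, t) = exp(2s)sin(s)cos(2t) + exp(2s)sin(2s)sin(4t) + 2exp(2s)sin(3s)cos(6t)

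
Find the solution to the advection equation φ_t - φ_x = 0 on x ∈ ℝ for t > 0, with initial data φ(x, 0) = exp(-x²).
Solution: By method of characteristics (waves move left with speed 1):
Along characteristics x + t = const, φ is constant, so φ(x,t) = f(x + t) with f = φ(·, 0).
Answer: φ(x, t) = exp(-(t + x)²)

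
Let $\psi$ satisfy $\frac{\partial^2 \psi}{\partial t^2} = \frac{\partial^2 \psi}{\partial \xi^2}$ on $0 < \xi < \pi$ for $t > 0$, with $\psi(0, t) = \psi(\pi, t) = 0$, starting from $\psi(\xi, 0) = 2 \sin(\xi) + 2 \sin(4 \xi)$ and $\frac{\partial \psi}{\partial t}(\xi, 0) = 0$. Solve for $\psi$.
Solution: Separating variables: $\psi = \sum [A_n \cos(\omega_n t) + B_n \sin(\omega_n t)] \sin(n\xi)$, $\omega_n = n$. From ICs: $A_1=2, A_4=2$.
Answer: $\psi(\xi, t) = 2 \sin(\xi) \cos(t) + 2 \sin(4 \xi) \cos(4 t)$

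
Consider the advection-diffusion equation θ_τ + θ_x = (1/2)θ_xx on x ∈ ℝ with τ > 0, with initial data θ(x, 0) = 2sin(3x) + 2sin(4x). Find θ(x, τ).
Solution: Change to a moving frame: let η = x - τ, σ = τ and write θ(x,τ) = u(η,σ).
By the chain rule θ_τ = u_σ - u_η, θ_x = u_η, θ_xx = u_ηη.
Then θ_τ + θ_x = u_σ: the advection term cancels and the PDE becomes the heat equation u_σ = (1/2)u_ηη on η ∈ ℝ.
Initial data: u(η,0) = θ(η,0) = 2sin(3η) + 2sin(4η).
On η ∈ ℝ each mode satisfies (sin(nη))″ = -n² sin(nη), so exp(-n²σ/2) sin(nη) solves the heat equation; by superposition u(η,σ) = Σ c_n exp(-n²σ/2) sin(nη).
Reading off the coefficients: c_3=2, c_4=2, so u(η,σ) = 2exp(-8σ)sin(4η) + 2exp(-9σ/2)sin(3η).
Substituting back η = x - τ, σ = τ: θ(x,τ) = u(x - τ, τ).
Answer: θ(x, τ) = 2exp(-8τ)sin(4x - 4τ) + 2exp(-9τ/2)sin(3x - 3τ)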